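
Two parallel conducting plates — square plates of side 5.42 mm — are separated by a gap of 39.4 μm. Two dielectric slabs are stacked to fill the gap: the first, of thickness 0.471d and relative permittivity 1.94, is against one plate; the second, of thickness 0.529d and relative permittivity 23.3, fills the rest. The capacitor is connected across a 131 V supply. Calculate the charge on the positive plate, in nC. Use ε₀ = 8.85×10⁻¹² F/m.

3.26 nC

A = (5.42 mm)² = 2.94×10⁻⁵ m².
Stacked slabs ⇒ two capacitors in series, each with the full plate area.
C₁ = κ₁ε₀A/d₁ = 1.94 × 8.85×10⁻¹² × 2.94×10⁻⁵ / 1.86×10⁻⁵ = 2.72×10⁻¹¹ F.
C₂ = κ₂ε₀A/d₂ = 23.3 × 8.85×10⁻¹² × 2.94×10⁻⁵ / 2.08×10⁻⁵ = 2.91×10⁻¹⁰ F.
C = (1/C₁ + 1/C₂)⁻¹ = 2.49×10⁻¹¹ F.
Q = CV = 2.49×10⁻¹¹ × 131 = 3.26×10⁻⁹ C.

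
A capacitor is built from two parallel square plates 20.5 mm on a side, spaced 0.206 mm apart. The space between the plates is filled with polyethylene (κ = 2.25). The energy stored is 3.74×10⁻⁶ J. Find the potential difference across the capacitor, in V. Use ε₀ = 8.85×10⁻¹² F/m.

429 V

A = (20.5 mm)² = 4.20×10⁻⁴ m².
C = κε₀A/d = 2.25 × 8.85×10⁻¹² × 4.20×10⁻⁴ / 2.06×10⁻⁴ = 4.06×10⁻¹¹ F.
V = √(2U/C) = √(2 × 3.74×10⁻⁶ / 4.06×10⁻¹¹) = 4.29×10² V.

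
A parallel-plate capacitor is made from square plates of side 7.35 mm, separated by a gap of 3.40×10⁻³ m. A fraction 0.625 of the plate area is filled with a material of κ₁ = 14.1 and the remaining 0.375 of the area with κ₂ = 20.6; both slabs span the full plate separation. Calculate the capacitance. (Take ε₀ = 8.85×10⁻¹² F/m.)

2.33 pF

A = (7.35 mm)² = 5.40×10⁻⁵ m².
Side-by-side slabs ⇒ two capacitors in parallel, each spanning the full gap.
C₁ = κ₁ε₀A₁/d = 14.1 × 8.85×10⁻¹² × 3.38×10⁻⁵ / 3.40×10⁻³ = 1.24×10⁻¹² F.
C₂ = κ₂ε₀A₂/d = 20.6 × 8.85×10⁻¹² × 2.03×10⁻⁵ / 3.40×10⁻³ = 1.09×10⁻¹² F.
C = C₁ + C₂ = 2.33×10⁻¹² F.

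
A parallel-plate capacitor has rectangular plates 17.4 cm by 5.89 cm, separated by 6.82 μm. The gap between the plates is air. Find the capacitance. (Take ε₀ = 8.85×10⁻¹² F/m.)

13.3 nF

A = 17.4 × 5.89 cm² = 1.02×10⁻² m².
C = ε₀A/d = 8.85×10⁻¹² × 1.02×10⁻² / 6.82×10⁻⁶ = 1.33×10⁻⁸ F.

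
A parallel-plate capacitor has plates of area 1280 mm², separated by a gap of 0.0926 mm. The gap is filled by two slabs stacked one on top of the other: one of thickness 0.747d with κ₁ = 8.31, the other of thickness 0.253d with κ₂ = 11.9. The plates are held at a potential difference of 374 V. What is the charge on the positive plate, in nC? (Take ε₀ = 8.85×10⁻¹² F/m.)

A = 1280 mm² = 1.28×10⁻³ m².
Stacked slabs ⇒ two capacitors in series, each with the full plate area.
C₁ = κ₁ε₀A/d₁ = 8.31 × 8.85×10⁻¹² × 1.28×10⁻³ / 6.92×10⁻⁵ = 1.36×10⁻⁹ F.
C₂ = κ₂ε₀A/d₂ = 11.9 × 8.85×10⁻¹² × 1.28×10⁻³ / 2.34×10⁻⁵ = 5.75×10⁻⁹ F.
C = (1/C₁ + 1/C₂)⁻¹ = 1.10×10⁻⁹ F.
Q = CV = 1.10×10⁻⁹ × 374 = 4.12×10⁻⁷ C.

Q ≈ 412 nC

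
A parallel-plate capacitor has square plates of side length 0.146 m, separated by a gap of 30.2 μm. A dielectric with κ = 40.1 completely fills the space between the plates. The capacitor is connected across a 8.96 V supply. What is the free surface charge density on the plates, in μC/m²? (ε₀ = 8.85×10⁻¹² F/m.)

σ ≈ 105 μC/m²

A = (0.146 m)² = 2.13×10⁻² m².
C = κε₀A/d = 40.1 × 8.85×10⁻¹² × 2.13×10⁻² / 3.02×10⁻⁵ = 2.50×10⁻⁷ F.
σ = Q/A = CV/A = 2.50×10⁻⁷ × 8.96 / 2.13×10⁻² = 1.05×10⁻⁴ C/m².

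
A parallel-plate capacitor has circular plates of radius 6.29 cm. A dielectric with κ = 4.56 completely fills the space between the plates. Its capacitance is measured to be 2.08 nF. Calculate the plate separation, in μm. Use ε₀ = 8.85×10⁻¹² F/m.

A = π(6.29 cm)² = 1.24×10⁻² m².
d = κε₀A/C = 4.56 × 8.85×10⁻¹² × 1.24×10⁻² / 2.08×10⁻⁹ = 2.41×10⁻⁴ m.

241 μm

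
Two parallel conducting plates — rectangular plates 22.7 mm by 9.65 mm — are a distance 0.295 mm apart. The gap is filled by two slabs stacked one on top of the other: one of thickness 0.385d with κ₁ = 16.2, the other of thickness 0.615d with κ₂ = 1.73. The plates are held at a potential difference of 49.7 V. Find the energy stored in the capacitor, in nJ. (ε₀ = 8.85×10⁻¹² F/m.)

21.4 nJ

A = 22.7 × 9.65 mm² = 2.19×10⁻⁴ m².
Stacked slabs ⇒ two capacitors in series, each with the full plate area.
C₁ = κ₁ε₀A/d₁ = 16.2 × 8.85×10⁻¹² × 2.19×10⁻⁴ / 1.14×10⁻⁴ = 2.77×10⁻¹⁰ F.
C₂ = κ₂ε₀A/d₂ = 1.73 × 8.85×10⁻¹² × 2.19×10⁻⁴ / 1.81×10⁻⁴ = 1.85×10⁻¹¹ F.
C = (1/C₁ + 1/C₂)⁻¹ = 1.73×10⁻¹¹ F.
U = ½CV² = ½ × 1.73×10⁻¹¹ × (49.7)² = 2.14×10⁻⁸ J.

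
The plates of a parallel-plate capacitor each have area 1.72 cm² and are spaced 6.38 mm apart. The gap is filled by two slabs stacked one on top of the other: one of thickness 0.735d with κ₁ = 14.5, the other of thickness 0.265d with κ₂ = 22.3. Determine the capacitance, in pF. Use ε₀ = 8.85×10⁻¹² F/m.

A = 1.72 cm² = 1.72×10⁻⁴ m².
Stacked slabs ⇒ two capacitors in series, each with the full plate area.
C₁ = κ₁ε₀A/d₁ = 14.5 × 8.85×10⁻¹² × 1.72×10⁻⁴ / 4.69×10⁻³ = 4.71×10⁻¹² F.
C₂ = κ₂ε₀A/d₂ = 22.3 × 8.85×10⁻¹² × 1.72×10⁻⁴ / 1.69×10⁻³ = 2.01×10⁻¹¹ F.
C = (1/C₁ + 1/C₂)⁻¹ = 3.81×10⁻¹² F.

C ≈ 3.81 pF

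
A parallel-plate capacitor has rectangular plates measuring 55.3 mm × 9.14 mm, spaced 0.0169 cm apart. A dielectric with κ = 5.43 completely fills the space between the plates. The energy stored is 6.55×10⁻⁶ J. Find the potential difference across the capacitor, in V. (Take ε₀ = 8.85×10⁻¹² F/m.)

302 V

A = 55.3 × 9.14 mm² = 5.05×10⁻⁴ m².
C = κε₀A/d = 5.43 × 8.85×10⁻¹² × 5.05×10⁻⁴ / 1.69×10⁻⁴ = 1.44×10⁻¹⁰ F.
V = √(2U/C) = √(2 × 6.55×10⁻⁶ / 1.44×10⁻¹⁰) = 3.02×10² V.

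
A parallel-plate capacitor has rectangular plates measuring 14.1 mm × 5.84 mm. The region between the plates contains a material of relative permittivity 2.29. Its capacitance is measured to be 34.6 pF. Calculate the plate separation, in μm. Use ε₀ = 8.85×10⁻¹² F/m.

48.2 μm

A = 14.1 × 5.84 mm² = 8.23×10⁻⁵ m².
d = κε₀A/C = 2.29 × 8.85×10⁻¹² × 8.23×10⁻⁵ / 3.46×10⁻¹¹ = 4.82×10⁻⁵ m.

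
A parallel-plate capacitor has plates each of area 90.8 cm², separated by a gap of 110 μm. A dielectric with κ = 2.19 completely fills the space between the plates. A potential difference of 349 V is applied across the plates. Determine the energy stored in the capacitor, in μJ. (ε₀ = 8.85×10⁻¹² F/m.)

U ≈ 97.4 μJ

A = 90.8 cm² = 9.08×10⁻³ m².
C = κε₀A/d = 2.19 × 8.85×10⁻¹² × 9.08×10⁻³ / 1.10×10⁻⁴ = 1.60×10⁻⁹ F.
U = ½CV² = ½ × 1.60×10⁻⁹ × (349)² = 9.74×10⁻⁵ J.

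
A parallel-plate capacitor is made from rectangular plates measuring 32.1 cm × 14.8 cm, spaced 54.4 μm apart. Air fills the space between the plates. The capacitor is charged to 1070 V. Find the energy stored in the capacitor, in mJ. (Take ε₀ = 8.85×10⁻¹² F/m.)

4.42 mJ

A = 32.1 × 14.8 cm² = 4.75×10⁻² m².
C = ε₀A/d = 8.85×10⁻¹² × 4.75×10⁻² / 5.44×10⁻⁵ = 7.73×10⁻⁹ F.
U = ½CV² = ½ × 7.73×10⁻⁹ × (1070)² = 4.42×10⁻³ J.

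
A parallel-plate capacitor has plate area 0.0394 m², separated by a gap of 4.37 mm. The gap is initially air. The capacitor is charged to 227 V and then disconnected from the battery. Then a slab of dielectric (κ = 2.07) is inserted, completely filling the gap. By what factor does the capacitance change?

2.07

C = κε₀A/d scales with κ, so C₂/C₁ = κ = 2.07.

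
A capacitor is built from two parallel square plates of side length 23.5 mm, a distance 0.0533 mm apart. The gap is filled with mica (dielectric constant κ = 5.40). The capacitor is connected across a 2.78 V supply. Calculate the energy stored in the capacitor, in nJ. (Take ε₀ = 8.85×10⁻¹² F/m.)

A = (23.5 mm)² = 5.52×10⁻⁴ m².
C = κε₀A/d = 5.40 × 8.85×10⁻¹² × 5.52×10⁻⁴ / 5.33×10⁻⁵ = 4.95×10⁻¹⁰ F.
U = ½CV² = ½ × 4.95×10⁻¹⁰ × (2.78)² = 1.91×10⁻⁹ J.

U ≈ 1.91 nJ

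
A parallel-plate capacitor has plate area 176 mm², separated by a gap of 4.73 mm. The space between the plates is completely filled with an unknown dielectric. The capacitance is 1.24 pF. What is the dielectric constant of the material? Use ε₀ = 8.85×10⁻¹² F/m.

A = 176 mm² = 1.76×10⁻⁴ m².
κ = Cd/(ε₀A) = 1.24×10⁻¹² × 4.73×10⁻³ / (8.85×10⁻¹² × 1.76×10⁻⁴) = 3.77.

3.77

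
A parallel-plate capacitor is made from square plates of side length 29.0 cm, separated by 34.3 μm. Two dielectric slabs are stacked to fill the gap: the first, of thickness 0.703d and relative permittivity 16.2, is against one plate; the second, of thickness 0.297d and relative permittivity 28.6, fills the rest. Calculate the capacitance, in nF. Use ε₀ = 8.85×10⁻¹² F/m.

A = (29.0 cm)² = 8.41×10⁻² m².
Stacked slabs ⇒ two capacitors in series, each with the full plate area.
C₁ = κ₁ε₀A/d₁ = 16.2 × 8.85×10⁻¹² × 8.41×10⁻² / 2.41×10⁻⁵ = 5.00×10⁻⁷ F.
C₂ = κ₂ε₀A/d₂ = 28.6 × 8.85×10⁻¹² × 8.41×10⁻² / 1.02×10⁻⁵ = 2.09×10⁻⁶ F.
C = (1/C₁ + 1/C₂)⁻¹ = 4.03×10⁻⁷ F.

C ≈ 403 nF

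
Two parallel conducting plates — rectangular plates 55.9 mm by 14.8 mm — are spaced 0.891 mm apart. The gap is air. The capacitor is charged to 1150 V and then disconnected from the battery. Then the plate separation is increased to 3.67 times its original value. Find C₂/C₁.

0.272

C = ε₀A/d scales as 1/d, so C₂/C₁ = d₁/d₂ = 1/3.67 = 0.272.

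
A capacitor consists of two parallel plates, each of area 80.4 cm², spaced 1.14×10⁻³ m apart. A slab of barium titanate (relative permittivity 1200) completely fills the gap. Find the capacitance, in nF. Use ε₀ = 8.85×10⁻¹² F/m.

C ≈ 74.9 nF

A = 80.4 cm² = 8.04×10⁻³ m².
C = κε₀A/d = 1200 × 8.85×10⁻¹² × 8.04×10⁻³ / 1.14×10⁻³ = 7.49×10⁻⁸ F.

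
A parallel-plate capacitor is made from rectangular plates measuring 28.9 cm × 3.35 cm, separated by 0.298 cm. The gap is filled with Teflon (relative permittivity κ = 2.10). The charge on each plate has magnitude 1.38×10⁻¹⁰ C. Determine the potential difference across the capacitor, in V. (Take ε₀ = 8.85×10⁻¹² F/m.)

A = 28.9 × 3.35 cm² = 9.68×10⁻³ m².
C = κε₀A/d = 2.10 × 8.85×10⁻¹² × 9.68×10⁻³ / 2.98×10⁻³ = 6.04×10⁻¹¹ F.
V = Q/C = 1.38×10⁻¹⁰ / 6.04×10⁻¹¹ = 2.29 V.

2.29 V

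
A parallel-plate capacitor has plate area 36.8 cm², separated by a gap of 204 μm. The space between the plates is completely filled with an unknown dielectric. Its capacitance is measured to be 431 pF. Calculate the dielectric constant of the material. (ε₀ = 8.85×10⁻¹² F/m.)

A = 36.8 cm² = 3.68×10⁻³ m².
κ = Cd/(ε₀A) = 4.31×10⁻¹⁰ × 2.04×10⁻⁴ / (8.85×10⁻¹² × 3.68×10⁻³) = 2.70.

κ ≈ 2.70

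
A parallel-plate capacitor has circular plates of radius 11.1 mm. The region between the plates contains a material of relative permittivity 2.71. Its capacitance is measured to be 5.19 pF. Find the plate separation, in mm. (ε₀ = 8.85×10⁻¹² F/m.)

A = π(11.1 mm)² = 3.87×10⁻⁴ m².
d = κε₀A/C = 2.71 × 8.85×10⁻¹² × 3.87×10⁻⁴ / 5.19×10⁻¹² = 1.79×10⁻³ m.

1.79 mm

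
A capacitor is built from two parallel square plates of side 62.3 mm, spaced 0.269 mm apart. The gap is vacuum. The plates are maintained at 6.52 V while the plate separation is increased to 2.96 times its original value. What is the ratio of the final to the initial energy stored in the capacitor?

U₂/U₁ ≈ 0.338

Battery connected ⇒ V is held fixed.
C₂ = 0.338 C₁ and U = ½CV², so U₂/U₁ = C₂/C₁ = 0.338.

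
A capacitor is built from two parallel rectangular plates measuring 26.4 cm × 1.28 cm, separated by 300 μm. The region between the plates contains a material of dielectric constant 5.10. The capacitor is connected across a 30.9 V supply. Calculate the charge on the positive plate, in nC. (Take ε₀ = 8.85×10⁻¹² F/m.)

15.7 nC

A = 26.4 × 1.28 cm² = 3.38×10⁻³ m².
C = κε₀A/d = 5.10 × 8.85×10⁻¹² × 3.38×10⁻³ / 3.00×10⁻⁴ = 5.08×10⁻¹⁰ F.
Q = CV = 5.08×10⁻¹⁰ × 30.9 = 1.57×10⁻⁸ C.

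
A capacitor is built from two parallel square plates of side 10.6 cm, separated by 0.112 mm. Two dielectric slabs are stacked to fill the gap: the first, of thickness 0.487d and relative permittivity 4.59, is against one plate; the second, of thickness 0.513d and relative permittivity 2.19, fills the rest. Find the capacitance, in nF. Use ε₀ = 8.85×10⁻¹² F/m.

C ≈ 2.61 nF

A = (10.6 cm)² = 1.12×10⁻² m².
Stacked slabs ⇒ two capacitors in series, each with the full plate area.
C₁ = κ₁ε₀A/d₁ = 4.59 × 8.85×10⁻¹² × 1.12×10⁻² / 5.45×10⁻⁵ = 8.37×10⁻⁹ F.
C₂ = κ₂ε₀A/d₂ = 2.19 × 8.85×10⁻¹² × 1.12×10⁻² / 5.75×10⁻⁵ = 3.79×10⁻⁹ F.
C = (1/C₁ + 1/C₂)⁻¹ = 2.61×10⁻⁹ F.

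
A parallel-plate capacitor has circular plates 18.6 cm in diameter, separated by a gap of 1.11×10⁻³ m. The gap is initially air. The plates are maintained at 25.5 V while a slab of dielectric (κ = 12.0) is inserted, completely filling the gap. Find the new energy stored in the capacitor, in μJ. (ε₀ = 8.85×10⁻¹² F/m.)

0.845 μJ

A = π(18.6/2 cm)² = 2.72×10⁻² m².
Initially C₁ = ε₀A/d = 8.85×10⁻¹² × 2.72×10⁻² / 1.11×10⁻³ = 2.17×10⁻¹⁰ F.
U₁ = 7.04×10⁻⁸ J.
Battery connected ⇒ V is held fixed. C₂ = 12.0 C₁ and U = ½CV², so U₂/U₁ = C₂/C₁ = 12.0.
U₂ = 12.0 × 7.04×10⁻⁸ = 8.45×10⁻⁷ J.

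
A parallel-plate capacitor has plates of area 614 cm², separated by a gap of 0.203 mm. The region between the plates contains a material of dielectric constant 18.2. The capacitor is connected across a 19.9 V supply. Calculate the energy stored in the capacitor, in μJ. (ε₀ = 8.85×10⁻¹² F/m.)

9.65 μJ

A = 614 cm² = 6.14×10⁻² m².
C = κε₀A/d = 18.2 × 8.85×10⁻¹² × 6.14×10⁻² / 2.03×10⁻⁴ = 4.87×10⁻⁸ F.
U = ½CV² = ½ × 4.87×10⁻⁸ × (19.9)² = 9.65×10⁻⁶ J.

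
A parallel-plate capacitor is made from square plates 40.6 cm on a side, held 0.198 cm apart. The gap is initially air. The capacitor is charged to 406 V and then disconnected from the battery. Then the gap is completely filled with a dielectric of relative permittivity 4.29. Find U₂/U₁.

Isolated ⇒ Q is held fixed.
C₂ = 4.29 C₁ and U = Q²/(2C), so U₂/U₁ = C₁/C₂ = 0.233.

U₂/U₁ ≈ 0.233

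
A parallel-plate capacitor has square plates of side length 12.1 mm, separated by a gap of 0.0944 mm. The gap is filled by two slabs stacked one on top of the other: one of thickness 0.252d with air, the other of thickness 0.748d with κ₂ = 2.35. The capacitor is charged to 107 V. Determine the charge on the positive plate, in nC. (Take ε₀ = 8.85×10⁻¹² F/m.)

A = (12.1 mm)² = 1.46×10⁻⁴ m².
Stacked slabs ⇒ two capacitors in series, each with the full plate area.
C₁ = κ₁ε₀A/d₁ = 1.00 × 8.85×10⁻¹² × 1.46×10⁻⁴ / 2.38×10⁻⁵ = 5.45×10⁻¹¹ F.
C₂ = κ₂ε₀A/d₂ = 2.35 × 8.85×10⁻¹² × 1.46×10⁻⁴ / 7.06×10⁻⁵ = 4.31×10⁻¹¹ F.
C = (1/C₁ + 1/C₂)⁻¹ = 2.41×10⁻¹¹ F.
Q = CV = 2.41×10⁻¹¹ × 107 = 2.58×10⁻⁹ C.

Q ≈ 2.58 nC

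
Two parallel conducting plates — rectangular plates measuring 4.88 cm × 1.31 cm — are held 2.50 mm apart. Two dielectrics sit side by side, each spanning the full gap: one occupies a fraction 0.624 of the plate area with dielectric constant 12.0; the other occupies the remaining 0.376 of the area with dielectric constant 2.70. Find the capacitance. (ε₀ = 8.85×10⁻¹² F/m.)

19.2 pF

A = 4.88 × 1.31 cm² = 6.39×10⁻⁴ m².
Side-by-side slabs ⇒ two capacitors in parallel, each spanning the full gap.
C₁ = κ₁ε₀A₁/d = 12.0 × 8.85×10⁻¹² × 3.99×10⁻⁴ / 2.50×10⁻³ = 1.69×10⁻¹¹ F.
C₂ = κ₂ε₀A₂/d = 2.70 × 8.85×10⁻¹² × 2.40×10⁻⁴ / 2.50×10⁻³ = 2.30×10⁻¹² F.
C = C₁ + C₂ = 1.92×10⁻¹¹ F.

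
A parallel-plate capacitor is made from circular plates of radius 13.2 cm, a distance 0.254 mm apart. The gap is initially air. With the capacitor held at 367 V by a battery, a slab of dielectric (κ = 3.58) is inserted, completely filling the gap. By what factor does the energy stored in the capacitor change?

U₂/U₁ ≈ 3.58

Battery connected ⇒ V is held fixed.
C₂ = 3.58 C₁ and U = ½CV², so U₂/U₁ = C₂/C₁ = 3.58.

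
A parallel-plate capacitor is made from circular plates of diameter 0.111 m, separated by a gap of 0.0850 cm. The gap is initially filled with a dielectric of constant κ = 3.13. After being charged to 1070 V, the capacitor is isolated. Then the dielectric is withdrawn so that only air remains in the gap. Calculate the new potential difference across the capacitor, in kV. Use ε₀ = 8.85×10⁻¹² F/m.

A = π(0.111/2 m)² = 9.68×10⁻³ m².
Initially C₁ = κε₀A/d = 3.13 × 8.85×10⁻¹² × 9.68×10⁻³ / 8.50×10⁻⁴ = 3.15×10⁻¹⁰ F.
V₁ = 1.07×10³ V.
Isolated ⇒ Q is held fixed. C₂ = 0.319 C₁ and V = Q/C, so V₂/V₁ = C₁/C₂ = 3.13.
V₂ = 3.13 × 1.07×10³ = 3.35×10³ V.

V ≈ 3.35 kV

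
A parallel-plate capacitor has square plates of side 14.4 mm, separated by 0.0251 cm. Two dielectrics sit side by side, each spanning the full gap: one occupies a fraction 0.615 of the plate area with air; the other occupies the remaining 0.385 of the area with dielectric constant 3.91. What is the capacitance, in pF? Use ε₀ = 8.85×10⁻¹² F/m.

C ≈ 15.5 pF

A = (14.4 mm)² = 2.07×10⁻⁴ m².
Side-by-side slabs ⇒ two capacitors in parallel, each spanning the full gap.
C₁ = κ₁ε₀A₁/d = 1.00 × 8.85×10⁻¹² × 1.28×10⁻⁴ / 2.51×10⁻⁴ = 4.50×10⁻¹² F.
C₂ = κ₂ε₀A₂/d = 3.91 × 8.85×10⁻¹² × 7.98×10⁻⁵ / 2.51×10⁻⁴ = 1.10×10⁻¹¹ F.
C = C₁ + C₂ = 1.55×10⁻¹¹ F.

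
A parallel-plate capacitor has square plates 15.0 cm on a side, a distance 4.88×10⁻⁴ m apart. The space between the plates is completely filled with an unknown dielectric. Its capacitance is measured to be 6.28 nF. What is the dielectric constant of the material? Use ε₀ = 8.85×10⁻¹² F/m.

15.4

A = (15.0 cm)² = 2.25×10⁻² m².
κ = Cd/(ε₀A) = 6.28×10⁻⁹ × 4.88×10⁻⁴ / (8.85×10⁻¹² × 2.25×10⁻²) = 15.4.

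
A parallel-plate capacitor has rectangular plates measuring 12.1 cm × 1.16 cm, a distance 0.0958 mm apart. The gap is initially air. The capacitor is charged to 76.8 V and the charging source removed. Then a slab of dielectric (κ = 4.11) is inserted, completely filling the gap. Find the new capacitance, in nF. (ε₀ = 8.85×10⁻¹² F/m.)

A = 12.1 × 1.16 cm² = 1.40×10⁻³ m².
Initially C₁ = ε₀A/d = 8.85×10⁻¹² × 1.40×10⁻³ / 9.58×10⁻⁵ = 1.30×10⁻¹⁰ F.
C = κε₀A/d scales with κ, so C₂/C₁ = κ = 4.11.
C₂ = 4.11 × 1.30×10⁻¹⁰ = 5.33×10⁻¹⁰ F.

C ≈ 0.533 nF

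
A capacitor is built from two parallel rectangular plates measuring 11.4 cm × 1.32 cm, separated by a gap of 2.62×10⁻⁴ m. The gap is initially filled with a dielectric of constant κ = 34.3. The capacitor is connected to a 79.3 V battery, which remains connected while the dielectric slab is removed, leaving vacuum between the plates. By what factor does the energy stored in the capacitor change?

Battery connected ⇒ V is held fixed.
C₂ = 0.0292 C₁ and U = ½CV², so U₂/U₁ = C₂/C₁ = 0.0292.

U₂/U₁ ≈ 0.0292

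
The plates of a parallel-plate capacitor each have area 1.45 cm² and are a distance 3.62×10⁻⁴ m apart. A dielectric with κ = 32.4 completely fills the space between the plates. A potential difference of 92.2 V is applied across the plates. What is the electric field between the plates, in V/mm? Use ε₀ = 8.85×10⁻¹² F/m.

255 V/mm

E = V/d = 92.2 / 3.62×10⁻⁴ = 2.55×10⁵ V/m.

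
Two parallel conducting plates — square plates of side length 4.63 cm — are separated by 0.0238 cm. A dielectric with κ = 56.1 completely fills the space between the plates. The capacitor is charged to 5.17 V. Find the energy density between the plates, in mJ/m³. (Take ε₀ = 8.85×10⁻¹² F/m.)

u ≈ 117 mJ/m³

E = V/d = 5.17 / 2.38×10⁻⁴ = 2.17×10⁴ V/m.
u = ½κε₀E² = ½ × 56.1 × 8.85×10⁻¹² × (2.17×10⁴)² = 0.117 J/m³.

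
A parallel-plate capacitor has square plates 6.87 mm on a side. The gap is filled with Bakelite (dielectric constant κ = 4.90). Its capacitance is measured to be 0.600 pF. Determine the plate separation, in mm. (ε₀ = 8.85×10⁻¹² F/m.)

3.41 mm

A = (6.87 mm)² = 4.72×10⁻⁵ m².
d = κε₀A/C = 4.90 × 8.85×10⁻¹² × 4.72×10⁻⁵ / 6.00×10⁻¹³ = 3.41×10⁻³ m.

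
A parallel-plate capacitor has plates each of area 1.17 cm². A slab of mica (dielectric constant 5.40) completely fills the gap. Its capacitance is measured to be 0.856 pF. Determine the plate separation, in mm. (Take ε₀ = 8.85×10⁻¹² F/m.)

A = 1.17 cm² = 1.17×10⁻⁴ m².
d = κε₀A/C = 5.40 × 8.85×10⁻¹² × 1.17×10⁻⁴ / 8.56×10⁻¹³ = 6.53×10⁻³ m.

6.53 mm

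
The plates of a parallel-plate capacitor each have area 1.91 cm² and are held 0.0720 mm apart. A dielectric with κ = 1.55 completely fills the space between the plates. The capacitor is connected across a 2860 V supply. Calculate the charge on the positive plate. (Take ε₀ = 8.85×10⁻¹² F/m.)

104 nC

A = 1.91 cm² = 1.91×10⁻⁴ m².
C = κε₀A/d = 1.55 × 8.85×10⁻¹² × 1.91×10⁻⁴ / 7.20×10⁻⁵ = 3.64×10⁻¹¹ F.
Q = CV = 3.64×10⁻¹¹ × 2860 = 1.04×10⁻⁷ C.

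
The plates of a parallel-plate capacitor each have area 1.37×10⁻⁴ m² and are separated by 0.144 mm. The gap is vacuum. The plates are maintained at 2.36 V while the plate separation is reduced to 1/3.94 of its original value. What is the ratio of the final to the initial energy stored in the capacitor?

3.94

Battery connected ⇒ V is held fixed.
C₂ = 3.94 C₁ and U = ½CV², so U₂/U₁ = C₂/C₁ = 3.94.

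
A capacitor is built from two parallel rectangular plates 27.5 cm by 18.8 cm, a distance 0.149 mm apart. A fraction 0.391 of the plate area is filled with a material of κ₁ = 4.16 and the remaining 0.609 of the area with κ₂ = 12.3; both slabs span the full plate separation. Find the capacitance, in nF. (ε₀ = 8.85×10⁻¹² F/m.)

A = 27.5 × 18.8 cm² = 5.17×10⁻² m².
Side-by-side slabs ⇒ two capacitors in parallel, each spanning the full gap.
C₁ = κ₁ε₀A₁/d = 4.16 × 8.85×10⁻¹² × 2.02×10⁻² / 1.49×10⁻⁴ = 4.99×10⁻⁹ F.
C₂ = κ₂ε₀A₂/d = 12.3 × 8.85×10⁻¹² × 3.15×10⁻² / 1.49×10⁻⁴ = 2.30×10⁻⁸ F.
C = C₁ + C₂ = 2.80×10⁻⁸ F.

28.0 nF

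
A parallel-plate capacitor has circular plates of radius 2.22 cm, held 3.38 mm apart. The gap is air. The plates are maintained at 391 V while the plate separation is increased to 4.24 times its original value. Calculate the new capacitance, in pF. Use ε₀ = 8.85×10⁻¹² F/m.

A = π(2.22 cm)² = 1.55×10⁻³ m².
Initially C₁ = ε₀A/d = 8.85×10⁻¹² × 1.55×10⁻³ / 3.38×10⁻³ = 4.05×10⁻¹² F.
C = ε₀A/d scales as 1/d, so C₂/C₁ = d₁/d₂ = 1/4.24 = 0.236.
C₂ = 0.236 × 4.05×10⁻¹² = 9.56×10⁻¹³ F.

0.956 pF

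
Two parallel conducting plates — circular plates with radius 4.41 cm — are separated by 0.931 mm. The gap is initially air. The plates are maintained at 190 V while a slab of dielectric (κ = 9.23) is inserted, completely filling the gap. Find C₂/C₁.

C = κε₀A/d scales with κ, so C₂/C₁ = κ = 9.23.

C₂/C₁ ≈ 9.23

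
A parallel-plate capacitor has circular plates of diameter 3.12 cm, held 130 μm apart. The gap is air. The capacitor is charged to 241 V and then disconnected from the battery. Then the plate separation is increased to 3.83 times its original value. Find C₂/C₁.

C = ε₀A/d scales as 1/d, so C₂/C₁ = d₁/d₂ = 1/3.83 = 0.261.

C₂/C₁ ≈ 0.261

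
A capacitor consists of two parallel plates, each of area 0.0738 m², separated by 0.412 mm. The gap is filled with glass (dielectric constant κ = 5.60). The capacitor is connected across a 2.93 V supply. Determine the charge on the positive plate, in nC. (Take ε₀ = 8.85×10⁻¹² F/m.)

26.0 nC

C = κε₀A/d = 5.60 × 8.85×10⁻¹² × 7.38×10⁻² / 4.12×10⁻⁴ = 8.88×10⁻⁹ F.
Q = CV = 8.88×10⁻⁹ × 2.93 = 2.60×10⁻⁸ C.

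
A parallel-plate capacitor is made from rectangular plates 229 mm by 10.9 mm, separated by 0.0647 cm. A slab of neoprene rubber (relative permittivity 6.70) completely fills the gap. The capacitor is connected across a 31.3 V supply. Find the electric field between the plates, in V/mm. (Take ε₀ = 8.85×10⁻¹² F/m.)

E = V/d = 31.3 / 6.47×10⁻⁴ = 4.84×10⁴ V/m.

48.4 V/mm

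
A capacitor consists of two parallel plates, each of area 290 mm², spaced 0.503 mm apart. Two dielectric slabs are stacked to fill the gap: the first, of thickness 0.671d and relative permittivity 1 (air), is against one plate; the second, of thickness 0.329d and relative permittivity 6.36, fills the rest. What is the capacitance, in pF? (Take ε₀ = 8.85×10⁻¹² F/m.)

C ≈ 7.06 pF

A = 290 mm² = 2.90×10⁻⁴ m².
Stacked slabs ⇒ two capacitors in series, each with the full plate area.
C₁ = κ₁ε₀A/d₁ = 1.00 × 8.85×10⁻¹² × 2.90×10⁻⁴ / 3.38×10⁻⁴ = 7.60×10⁻¹² F.
C₂ = κ₂ε₀A/d₂ = 6.36 × 8.85×10⁻¹² × 2.90×10⁻⁴ / 1.65×10⁻⁴ = 9.86×10⁻¹¹ F.
C = (1/C₁ + 1/C₂)⁻¹ = 7.06×10⁻¹² F.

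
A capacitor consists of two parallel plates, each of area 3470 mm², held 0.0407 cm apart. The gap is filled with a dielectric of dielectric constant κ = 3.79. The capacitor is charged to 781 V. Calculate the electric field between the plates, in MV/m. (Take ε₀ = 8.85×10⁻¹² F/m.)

E = V/d = 781 / 4.07×10⁻⁴ = 1.92×10⁶ V/m.

E ≈ 1.92 MV/m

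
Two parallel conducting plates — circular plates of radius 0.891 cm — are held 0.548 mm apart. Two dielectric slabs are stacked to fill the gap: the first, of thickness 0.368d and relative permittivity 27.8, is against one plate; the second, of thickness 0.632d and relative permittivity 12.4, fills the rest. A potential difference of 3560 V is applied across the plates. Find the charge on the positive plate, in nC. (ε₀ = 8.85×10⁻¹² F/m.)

A = π(0.891 cm)² = 2.49×10⁻⁴ m².
Stacked slabs ⇒ two capacitors in series, each with the full plate area.
C₁ = κ₁ε₀A/d₁ = 27.8 × 8.85×10⁻¹² × 2.49×10⁻⁴ / 2.02×10⁻⁴ = 3.04×10⁻¹⁰ F.
C₂ = κ₂ε₀A/d₂ = 12.4 × 8.85×10⁻¹² × 2.49×10⁻⁴ / 3.46×10⁻⁴ = 7.90×10⁻¹¹ F.
C = (1/C₁ + 1/C₂)⁻¹ = 6.27×10⁻¹¹ F.
Q = CV = 6.27×10⁻¹¹ × 3560 = 2.23×10⁻⁷ C.

223 nC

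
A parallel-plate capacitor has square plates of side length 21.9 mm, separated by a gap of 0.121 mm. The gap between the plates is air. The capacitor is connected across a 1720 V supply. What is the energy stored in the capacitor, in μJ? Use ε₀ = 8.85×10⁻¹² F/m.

U ≈ 51.9 μJ

A = (21.9 mm)² = 4.80×10⁻⁴ m².
C = ε₀A/d = 8.85×10⁻¹² × 4.80×10⁻⁴ / 1.21×10⁻⁴ = 3.51×10⁻¹¹ F.
U = ½CV² = ½ × 3.51×10⁻¹¹ × (1720)² = 5.19×10⁻⁵ J.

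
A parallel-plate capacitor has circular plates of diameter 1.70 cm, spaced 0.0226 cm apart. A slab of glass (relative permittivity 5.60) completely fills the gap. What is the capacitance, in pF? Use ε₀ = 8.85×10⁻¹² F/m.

C ≈ 49.8 pF

A = π(1.70/2 cm)² = 2.27×10⁻⁴ m².
C = κε₀A/d = 5.60 × 8.85×10⁻¹² × 2.27×10⁻⁴ / 2.26×10⁻⁴ = 4.98×10⁻¹¹ F.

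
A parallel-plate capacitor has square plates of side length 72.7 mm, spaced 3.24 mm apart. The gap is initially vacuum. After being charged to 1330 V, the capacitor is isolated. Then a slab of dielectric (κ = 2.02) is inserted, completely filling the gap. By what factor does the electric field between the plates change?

E₂/E₁ ≈ 0.495

Isolated ⇒ Q is held fixed.
V₂ = Q/C₂ = V₁/2.02; E = V/d, so E₂/E₁ = (V₂/V₁)(d₁/d₂) = 0.495.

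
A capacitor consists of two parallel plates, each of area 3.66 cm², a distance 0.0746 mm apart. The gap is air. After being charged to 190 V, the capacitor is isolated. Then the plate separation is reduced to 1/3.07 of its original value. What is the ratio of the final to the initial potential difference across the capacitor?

Isolated ⇒ Q is held fixed.
C₂ = 3.07 C₁ and V = Q/C, so V₂/V₁ = C₁/C₂ = 0.326.

V₂/V₁ ≈ 0.326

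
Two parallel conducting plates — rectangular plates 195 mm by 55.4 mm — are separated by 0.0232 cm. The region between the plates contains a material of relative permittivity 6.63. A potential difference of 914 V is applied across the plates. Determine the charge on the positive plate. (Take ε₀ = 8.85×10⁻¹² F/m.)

A = 195 × 55.4 mm² = 1.08×10⁻² m².
C = κε₀A/d = 6.63 × 8.85×10⁻¹² × 1.08×10⁻² / 2.32×10⁻⁴ = 2.73×10⁻⁹ F.
Q = CV = 2.73×10⁻⁹ × 914 = 2.50×10⁻⁶ C.

Q ≈ 2.50 μC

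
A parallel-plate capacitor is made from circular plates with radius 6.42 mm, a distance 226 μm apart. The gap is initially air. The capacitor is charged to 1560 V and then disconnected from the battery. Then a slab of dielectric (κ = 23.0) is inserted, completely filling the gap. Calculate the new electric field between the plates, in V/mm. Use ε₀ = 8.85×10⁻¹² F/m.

A = π(6.42 mm)² = 1.29×10⁻⁴ m².
Initially C₁ = ε₀A/d = 8.85×10⁻¹² × 1.29×10⁻⁴ / 2.26×10⁻⁴ = 5.07×10⁻¹² F.
E₁ = 6.90×10⁶ V/m.
Isolated ⇒ Q is held fixed. V₂ = Q/C₂ = V₁/23.0; E = V/d, so E₂/E₁ = (V₂/V₁)(d₁/d₂) = 0.0435.
E₂ = 0.0435 × 6.90×10⁶ = 3.00×10⁵ V/m.

300 V/mm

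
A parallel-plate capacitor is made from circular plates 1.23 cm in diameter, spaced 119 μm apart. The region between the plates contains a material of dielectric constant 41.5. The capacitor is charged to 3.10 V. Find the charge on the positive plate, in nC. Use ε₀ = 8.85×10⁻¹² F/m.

A = π(1.23/2 cm)² = 1.19×10⁻⁴ m².
C = κε₀A/d = 41.5 × 8.85×10⁻¹² × 1.19×10⁻⁴ / 1.19×10⁻⁴ = 3.67×10⁻¹⁰ F.
Q = CV = 3.67×10⁻¹⁰ × 3.10 = 1.14×10⁻⁹ C.

Q ≈ 1.14 nC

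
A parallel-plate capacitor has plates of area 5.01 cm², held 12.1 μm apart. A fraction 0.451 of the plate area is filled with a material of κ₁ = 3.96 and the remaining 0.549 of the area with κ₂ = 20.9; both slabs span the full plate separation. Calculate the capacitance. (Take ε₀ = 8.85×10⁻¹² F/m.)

A = 5.01 cm² = 5.01×10⁻⁴ m².
Side-by-side slabs ⇒ two capacitors in parallel, each spanning the full gap.
C₁ = κ₁ε₀A₁/d = 3.96 × 8.85×10⁻¹² × 2.26×10⁻⁴ / 1.21×10⁻⁵ = 6.54×10⁻¹⁰ F.
C₂ = κ₂ε₀A₂/d = 20.9 × 8.85×10⁻¹² × 2.75×10⁻⁴ / 1.21×10⁻⁵ = 4.20×10⁻⁹ F.
C = C₁ + C₂ = 4.86×10⁻⁹ F.

C ≈ 4.86 nF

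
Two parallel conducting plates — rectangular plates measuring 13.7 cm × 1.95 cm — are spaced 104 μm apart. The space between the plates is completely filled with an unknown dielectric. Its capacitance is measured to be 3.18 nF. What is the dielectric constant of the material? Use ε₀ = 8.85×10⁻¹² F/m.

14.0

A = 13.7 × 1.95 cm² = 2.67×10⁻³ m².
κ = Cd/(ε₀A) = 3.18×10⁻⁹ × 1.04×10⁻⁴ / (8.85×10⁻¹² × 2.67×10⁻³) = 14.0.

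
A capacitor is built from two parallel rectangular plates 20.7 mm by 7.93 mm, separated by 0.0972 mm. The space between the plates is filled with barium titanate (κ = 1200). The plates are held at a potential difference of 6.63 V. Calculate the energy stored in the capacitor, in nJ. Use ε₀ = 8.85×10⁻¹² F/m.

U ≈ 394 nJ

A = 20.7 × 7.93 mm² = 1.64×10⁻⁴ m².
C = κε₀A/d = 1200 × 8.85×10⁻¹² × 1.64×10⁻⁴ / 9.72×10⁻⁵ = 1.79×10⁻⁸ F.
U = ½CV² = ½ × 1.79×10⁻⁸ × (6.63)² = 3.94×10⁻⁷ J.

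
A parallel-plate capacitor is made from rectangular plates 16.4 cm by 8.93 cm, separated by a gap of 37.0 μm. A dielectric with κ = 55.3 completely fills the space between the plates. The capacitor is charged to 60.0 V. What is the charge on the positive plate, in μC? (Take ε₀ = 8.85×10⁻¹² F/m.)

A = 16.4 × 8.93 cm² = 1.46×10⁻² m².
C = κε₀A/d = 55.3 × 8.85×10⁻¹² × 1.46×10⁻² / 3.70×10⁻⁵ = 1.94×10⁻⁷ F.
Q = CV = 1.94×10⁻⁷ × 60.0 = 1.16×10⁻⁵ C.

Q ≈ 11.6 μC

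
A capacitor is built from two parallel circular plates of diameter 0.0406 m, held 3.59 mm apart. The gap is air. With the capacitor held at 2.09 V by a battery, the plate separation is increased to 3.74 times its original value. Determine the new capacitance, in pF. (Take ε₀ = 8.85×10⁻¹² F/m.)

0.853 pF

A = π(0.0406/2 m)² = 1.29×10⁻³ m².
Initially C₁ = ε₀A/d = 8.85×10⁻¹² × 1.29×10⁻³ / 3.59×10⁻³ = 3.19×10⁻¹² F.
C = ε₀A/d scales as 1/d, so C₂/C₁ = d₁/d₂ = 1/3.74 = 0.267.
C₂ = 0.267 × 3.19×10⁻¹² = 8.53×10⁻¹³ F.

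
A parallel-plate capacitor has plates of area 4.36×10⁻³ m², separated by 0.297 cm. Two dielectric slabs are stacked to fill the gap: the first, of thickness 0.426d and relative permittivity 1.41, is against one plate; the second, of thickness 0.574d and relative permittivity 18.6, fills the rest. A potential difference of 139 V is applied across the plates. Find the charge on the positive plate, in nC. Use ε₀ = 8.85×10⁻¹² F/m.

Stacked slabs ⇒ two capacitors in series, each with the full plate area.
C₁ = κ₁ε₀A/d₁ = 1.41 × 8.85×10⁻¹² × 4.36×10⁻³ / 1.27×10⁻³ = 4.30×10⁻¹¹ F.
C₂ = κ₂ε₀A/d₂ = 18.6 × 8.85×10⁻¹² × 4.36×10⁻³ / 1.70×10⁻³ = 4.21×10⁻¹⁰ F.
C = (1/C₁ + 1/C₂)⁻¹ = 3.90×10⁻¹¹ F.
Q = CV = 3.90×10⁻¹¹ × 139 = 5.42×10⁻⁹ C.

Q ≈ 5.42 nC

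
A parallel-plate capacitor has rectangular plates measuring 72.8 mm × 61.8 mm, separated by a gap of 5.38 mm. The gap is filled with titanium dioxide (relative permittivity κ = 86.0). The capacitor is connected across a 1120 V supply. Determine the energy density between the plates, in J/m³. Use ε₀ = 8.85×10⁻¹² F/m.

E = V/d = 1120 / 5.38×10⁻³ = 2.08×10⁵ V/m.
u = ½κε₀E² = ½ × 86.0 × 8.85×10⁻¹² × (2.08×10⁵)² = 16.5 J/m³.

16.5 J/m³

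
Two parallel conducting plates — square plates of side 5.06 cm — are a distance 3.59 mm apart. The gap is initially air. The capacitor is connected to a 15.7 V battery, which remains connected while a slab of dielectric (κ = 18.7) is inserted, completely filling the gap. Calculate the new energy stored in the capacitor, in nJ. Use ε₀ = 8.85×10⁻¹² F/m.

A = (5.06 cm)² = 2.56×10⁻³ m².
Initially C₁ = ε₀A/d = 8.85×10⁻¹² × 2.56×10⁻³ / 3.59×10⁻³ = 6.31×10⁻¹² F.
U₁ = 7.78×10⁻¹⁰ J.
Battery connected ⇒ V is held fixed. C₂ = 18.7 C₁ and U = ½CV², so U₂/U₁ = C₂/C₁ = 18.7.
U₂ = 18.7 × 7.78×10⁻¹⁰ = 1.45×10⁻⁸ J.

U ≈ 14.5 nJ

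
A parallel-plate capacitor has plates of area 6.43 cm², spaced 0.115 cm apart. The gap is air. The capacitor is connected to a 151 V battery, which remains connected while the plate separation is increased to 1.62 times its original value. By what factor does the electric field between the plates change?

Battery connected ⇒ V is held fixed.
E = V/d, so E₂/E₁ = d₁/d₂ = 0.617.

E₂/E₁ ≈ 0.617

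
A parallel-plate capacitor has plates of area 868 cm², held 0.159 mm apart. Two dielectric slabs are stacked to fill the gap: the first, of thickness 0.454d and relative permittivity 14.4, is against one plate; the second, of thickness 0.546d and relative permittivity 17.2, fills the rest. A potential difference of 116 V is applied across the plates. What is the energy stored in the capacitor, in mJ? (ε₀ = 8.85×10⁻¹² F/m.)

A = 868 cm² = 8.68×10⁻² m².
Stacked slabs ⇒ two capacitors in series, each with the full plate area.
C₁ = κ₁ε₀A/d₁ = 14.4 × 8.85×10⁻¹² × 8.68×10⁻² / 7.22×10⁻⁵ = 1.53×10⁻⁷ F.
C₂ = κ₂ε₀A/d₂ = 17.2 × 8.85×10⁻¹² × 8.68×10⁻² / 8.68×10⁻⁵ = 1.52×10⁻⁷ F.
C = (1/C₁ + 1/C₂)⁻¹ = 7.64×10⁻⁸ F.
U = ½CV² = ½ × 7.64×10⁻⁸ × (116)² = 5.14×10⁻⁴ J.

U ≈ 0.514 mJ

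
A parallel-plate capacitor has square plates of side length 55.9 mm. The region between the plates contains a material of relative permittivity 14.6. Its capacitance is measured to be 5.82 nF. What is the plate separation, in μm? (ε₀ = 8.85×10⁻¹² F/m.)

d ≈ 69.4 μm

A = (55.9 mm)² = 3.12×10⁻³ m².
d = κε₀A/C = 14.6 × 8.85×10⁻¹² × 3.12×10⁻³ / 5.82×10⁻⁹ = 6.94×10⁻⁵ m.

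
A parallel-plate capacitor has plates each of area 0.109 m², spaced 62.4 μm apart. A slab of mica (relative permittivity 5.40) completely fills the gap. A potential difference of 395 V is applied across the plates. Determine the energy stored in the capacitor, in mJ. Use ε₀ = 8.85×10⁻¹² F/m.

C = κε₀A/d = 5.40 × 8.85×10⁻¹² × 0.109 / 6.24×10⁻⁵ = 8.35×10⁻⁸ F.
U = ½CV² = ½ × 8.35×10⁻⁸ × (395)² = 6.51×10⁻³ J.

U ≈ 6.51 mJ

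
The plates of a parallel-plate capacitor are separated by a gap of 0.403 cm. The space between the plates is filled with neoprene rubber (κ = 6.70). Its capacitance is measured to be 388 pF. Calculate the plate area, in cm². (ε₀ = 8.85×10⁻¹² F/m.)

A ≈ 264 cm²

A = Cd/(κε₀) = 3.88×10⁻¹⁰ × 4.03×10⁻³ / (6.70 × 8.85×10⁻¹²) = 2.64×10⁻² m².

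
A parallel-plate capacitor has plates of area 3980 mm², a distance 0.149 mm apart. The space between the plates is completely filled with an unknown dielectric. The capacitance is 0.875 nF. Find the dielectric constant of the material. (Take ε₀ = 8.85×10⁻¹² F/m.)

A = 3980 mm² = 3.98×10⁻³ m².
κ = Cd/(ε₀A) = 8.75×10⁻¹⁰ × 1.49×10⁻⁴ / (8.85×10⁻¹² × 3.98×10⁻³) = 3.70.

κ ≈ 3.70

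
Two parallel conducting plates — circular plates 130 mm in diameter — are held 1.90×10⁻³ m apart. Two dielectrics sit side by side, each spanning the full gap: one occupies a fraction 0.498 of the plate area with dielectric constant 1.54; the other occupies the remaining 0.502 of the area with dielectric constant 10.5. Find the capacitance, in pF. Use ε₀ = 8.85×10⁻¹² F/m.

373 pF

A = π(130/2 mm)² = 1.33×10⁻² m².
Side-by-side slabs ⇒ two capacitors in parallel, each spanning the full gap.
C₁ = κ₁ε₀A₁/d = 1.54 × 8.85×10⁻¹² × 6.61×10⁻³ / 1.90×10⁻³ = 4.74×10⁻¹¹ F.
C₂ = κ₂ε₀A₂/d = 10.5 × 8.85×10⁻¹² × 6.66×10⁻³ / 1.90×10⁻³ = 3.26×10⁻¹⁰ F.
C = C₁ + C₂ = 3.73×10⁻¹⁰ F.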